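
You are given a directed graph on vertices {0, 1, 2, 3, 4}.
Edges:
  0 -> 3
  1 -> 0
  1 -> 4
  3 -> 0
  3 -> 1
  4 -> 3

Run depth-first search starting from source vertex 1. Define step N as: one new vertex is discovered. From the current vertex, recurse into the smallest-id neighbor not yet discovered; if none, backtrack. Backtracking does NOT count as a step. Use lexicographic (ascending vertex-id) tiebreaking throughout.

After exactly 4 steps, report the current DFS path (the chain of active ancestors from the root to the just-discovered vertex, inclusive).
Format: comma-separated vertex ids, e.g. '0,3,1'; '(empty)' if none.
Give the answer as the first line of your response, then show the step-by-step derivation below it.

1,4

step 1: discover 1; path=1; order=1
step 2: discover 0; path=1>0; order=1,0
step 3: discover 3; path=1>0>3; order=1,0,3
step 4: discover 4; path=1>4; order=1,0,3,4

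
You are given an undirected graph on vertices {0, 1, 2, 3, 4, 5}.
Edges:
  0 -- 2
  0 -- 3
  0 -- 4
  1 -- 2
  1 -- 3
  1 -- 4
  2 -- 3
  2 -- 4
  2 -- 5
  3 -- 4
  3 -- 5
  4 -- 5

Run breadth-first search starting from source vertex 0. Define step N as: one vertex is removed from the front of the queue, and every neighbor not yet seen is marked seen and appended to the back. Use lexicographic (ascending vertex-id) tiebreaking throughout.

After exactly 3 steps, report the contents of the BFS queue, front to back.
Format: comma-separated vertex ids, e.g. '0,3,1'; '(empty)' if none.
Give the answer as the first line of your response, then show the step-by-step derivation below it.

4,1,5

step 1: dequeue 0; queue=[2,3,4]; order=0
step 2: dequeue 2; queue=[3,4,1,5]; order=0,2
step 3: dequeue 3; queue=[4,1,5]; order=0,2,3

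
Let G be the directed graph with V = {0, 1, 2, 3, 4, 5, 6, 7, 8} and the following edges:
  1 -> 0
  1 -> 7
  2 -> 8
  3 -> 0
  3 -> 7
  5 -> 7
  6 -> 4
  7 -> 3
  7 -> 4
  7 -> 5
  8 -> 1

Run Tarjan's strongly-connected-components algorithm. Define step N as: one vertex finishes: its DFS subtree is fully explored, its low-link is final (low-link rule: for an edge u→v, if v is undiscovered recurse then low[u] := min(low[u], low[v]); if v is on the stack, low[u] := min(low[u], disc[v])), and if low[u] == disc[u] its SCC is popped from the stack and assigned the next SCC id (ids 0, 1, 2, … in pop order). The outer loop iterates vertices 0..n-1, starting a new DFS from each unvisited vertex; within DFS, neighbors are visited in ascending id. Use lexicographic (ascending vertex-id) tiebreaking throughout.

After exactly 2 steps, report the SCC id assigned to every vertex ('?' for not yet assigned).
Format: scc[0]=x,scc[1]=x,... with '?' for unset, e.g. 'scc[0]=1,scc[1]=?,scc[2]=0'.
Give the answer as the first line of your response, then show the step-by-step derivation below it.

scc[0]=0,scc[1]=?,scc[2]=?,scc[3]=?,scc[4]=?,scc[5]=?,scc[6]=?,scc[7]=?,scc[8]=?

step 1: low=(low[0]=0,low[1]=?,low[2]=?,low[3]=?,low[4]=?,low[5]=?,low[6]=?,low[7]=?,low[8]=?); scc=(scc[0]=0,scc[1]=?,scc[2]=?,scc[3]=?,scc[4]=?,scc[5]=?,scc[6]=?,scc[7]=?,scc[8]=?)
step 2: low=(low[0]=0,low[1]=1,low[2]=?,low[3]=2,low[4]=?,low[5]=?,low[6]=?,low[7]=2,low[8]=?); scc=(scc[0]=0,scc[1]=?,scc[2]=?,scc[3]=?,scc[4]=?,scc[5]=?,scc[6]=?,scc[7]=?,scc[8]=?)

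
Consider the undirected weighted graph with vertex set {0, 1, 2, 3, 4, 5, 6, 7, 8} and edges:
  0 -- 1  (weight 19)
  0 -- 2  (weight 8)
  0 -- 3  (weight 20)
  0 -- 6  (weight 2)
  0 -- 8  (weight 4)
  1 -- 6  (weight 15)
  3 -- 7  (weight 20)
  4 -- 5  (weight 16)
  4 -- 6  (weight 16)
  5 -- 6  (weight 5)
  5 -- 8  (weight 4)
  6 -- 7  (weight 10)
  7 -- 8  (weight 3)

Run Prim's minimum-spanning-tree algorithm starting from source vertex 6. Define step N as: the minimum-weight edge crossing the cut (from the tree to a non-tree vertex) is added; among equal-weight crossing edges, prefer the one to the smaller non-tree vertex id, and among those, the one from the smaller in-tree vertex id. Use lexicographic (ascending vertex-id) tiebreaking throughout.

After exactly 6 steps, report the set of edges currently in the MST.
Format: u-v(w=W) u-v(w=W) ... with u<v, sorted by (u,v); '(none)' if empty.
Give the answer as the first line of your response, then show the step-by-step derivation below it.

0-2(w=8) 0-6(w=2) 0-8(w=4) 1-6(w=15) 5-8(w=4) 7-8(w=3)

step 1: add edge 0-6 (w=2); MST = {0-6(w=2)}
step 2: add edge 0-8 (w=4); MST = {0-6(w=2) 0-8(w=4)}
step 3: add edge 7-8 (w=3); MST = {0-6(w=2) 0-8(w=4) 7-8(w=3)}
step 4: add edge 5-8 (w=4); MST = {0-6(w=2) 0-8(w=4) 5-8(w=4) 7-8(w=3)}
step 5: add edge 0-2 (w=8); MST = {0-2(w=8) 0-6(w=2) 0-8(w=4) 5-8(w=4) 7-8(w=3)}
step 6: add edge 1-6 (w=15); MST = {0-2(w=8) 0-6(w=2) 0-8(w=4) 1-6(w=15) 5-8(w=4) 7-8(w=3)}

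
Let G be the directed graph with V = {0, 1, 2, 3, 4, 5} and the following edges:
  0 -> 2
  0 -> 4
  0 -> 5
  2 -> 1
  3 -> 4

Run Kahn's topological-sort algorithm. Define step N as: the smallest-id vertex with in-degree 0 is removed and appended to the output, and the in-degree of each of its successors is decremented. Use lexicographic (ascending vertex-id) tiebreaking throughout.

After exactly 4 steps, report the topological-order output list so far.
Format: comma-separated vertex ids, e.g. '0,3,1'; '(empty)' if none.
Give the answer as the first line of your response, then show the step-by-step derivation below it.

0,2,1,3

step 1: output 0; order=[0]; indeg=(0,1,0,0,1,0)
step 2: output 2; order=[0,2]; indeg=(0,0,0,0,1,0)
step 3: output 1; order=[0,2,1]; indeg=(0,0,0,0,1,0)
step 4: output 3; order=[0,2,1,3]; indeg=(0,0,0,0,0,0)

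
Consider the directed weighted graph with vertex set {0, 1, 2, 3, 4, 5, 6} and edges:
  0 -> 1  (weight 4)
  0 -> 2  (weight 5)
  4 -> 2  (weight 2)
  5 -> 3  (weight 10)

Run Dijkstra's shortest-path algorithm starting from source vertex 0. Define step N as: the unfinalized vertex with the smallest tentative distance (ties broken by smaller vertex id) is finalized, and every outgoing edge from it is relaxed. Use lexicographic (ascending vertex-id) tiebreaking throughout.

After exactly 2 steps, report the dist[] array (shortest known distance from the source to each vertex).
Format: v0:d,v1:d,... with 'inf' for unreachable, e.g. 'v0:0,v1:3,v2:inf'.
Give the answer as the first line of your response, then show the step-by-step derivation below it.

v0:0,v1:4,v2:5,v3:inf,v4:inf,v5:inf,v6:inf

step 1: dist = v0:0,v1:4,v2:5,v3:inf,v4:inf,v5:inf,v6:inf
step 2: dist = v0:0,v1:4,v2:5,v3:inf,v4:inf,v5:inf,v6:inf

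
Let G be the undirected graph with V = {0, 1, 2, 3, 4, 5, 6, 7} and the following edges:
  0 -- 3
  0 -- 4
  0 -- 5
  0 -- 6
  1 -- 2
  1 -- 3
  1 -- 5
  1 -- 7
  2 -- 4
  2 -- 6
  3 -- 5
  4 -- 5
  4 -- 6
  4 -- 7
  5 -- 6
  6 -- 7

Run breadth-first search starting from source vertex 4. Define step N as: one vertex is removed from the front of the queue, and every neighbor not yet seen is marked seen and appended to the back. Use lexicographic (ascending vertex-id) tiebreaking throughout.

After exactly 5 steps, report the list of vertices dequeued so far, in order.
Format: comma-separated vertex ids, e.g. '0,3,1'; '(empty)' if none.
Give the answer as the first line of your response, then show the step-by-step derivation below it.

4,0,2,5,6

step 1: dequeue 4; queue=[0,2,5,6,7]; order=4
step 2: dequeue 0; queue=[2,5,6,7,3]; order=4,0
step 3: dequeue 2; queue=[5,6,7,3,1]; order=4,0,2
step 4: dequeue 5; queue=[6,7,3,1]; order=4,0,2,5
step 5: dequeue 6; queue=[7,3,1]; order=4,0,2,5,6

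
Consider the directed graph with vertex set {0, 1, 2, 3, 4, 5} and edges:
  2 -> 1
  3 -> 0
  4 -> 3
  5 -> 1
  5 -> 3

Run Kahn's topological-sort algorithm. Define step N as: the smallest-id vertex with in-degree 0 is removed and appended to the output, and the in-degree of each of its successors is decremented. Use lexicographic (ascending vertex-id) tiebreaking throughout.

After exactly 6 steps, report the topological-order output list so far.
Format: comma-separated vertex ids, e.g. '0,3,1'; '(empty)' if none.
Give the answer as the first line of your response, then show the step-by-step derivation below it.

2,4,5,1,3,0

step 1: output 2; order=[2]; indeg=(1,1,0,2,0,0)
step 2: output 4; order=[2,4]; indeg=(1,1,0,1,0,0)
step 3: output 5; order=[2,4,5]; indeg=(1,0,0,0,0,0)
step 4: output 1; order=[2,4,5,1]; indeg=(1,0,0,0,0,0)
step 5: output 3; order=[2,4,5,1,3]; indeg=(0,0,0,0,0,0)
step 6: output 0; order=[2,4,5,1,3,0]; indeg=(0,0,0,0,0,0)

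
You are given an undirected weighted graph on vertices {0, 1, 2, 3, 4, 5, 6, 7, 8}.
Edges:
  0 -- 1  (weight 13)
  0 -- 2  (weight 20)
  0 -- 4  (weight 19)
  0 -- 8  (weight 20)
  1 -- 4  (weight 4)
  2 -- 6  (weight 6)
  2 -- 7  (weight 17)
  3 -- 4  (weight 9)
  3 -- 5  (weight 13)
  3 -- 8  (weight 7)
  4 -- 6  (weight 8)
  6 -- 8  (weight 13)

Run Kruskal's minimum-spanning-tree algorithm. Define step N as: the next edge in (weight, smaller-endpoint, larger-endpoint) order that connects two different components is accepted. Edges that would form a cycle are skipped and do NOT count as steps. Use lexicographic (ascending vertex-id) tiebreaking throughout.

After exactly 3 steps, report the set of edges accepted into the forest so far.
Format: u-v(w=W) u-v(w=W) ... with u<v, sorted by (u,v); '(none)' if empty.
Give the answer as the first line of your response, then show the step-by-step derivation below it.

1-4(w=4) 2-6(w=6) 3-8(w=7)

step 1: add edge 1-4 (w=4); MST = {1-4(w=4)}
step 2: add edge 2-6 (w=6); MST = {1-4(w=4) 2-6(w=6)}
step 3: add edge 3-8 (w=7); MST = {1-4(w=4) 2-6(w=6) 3-8(w=7)}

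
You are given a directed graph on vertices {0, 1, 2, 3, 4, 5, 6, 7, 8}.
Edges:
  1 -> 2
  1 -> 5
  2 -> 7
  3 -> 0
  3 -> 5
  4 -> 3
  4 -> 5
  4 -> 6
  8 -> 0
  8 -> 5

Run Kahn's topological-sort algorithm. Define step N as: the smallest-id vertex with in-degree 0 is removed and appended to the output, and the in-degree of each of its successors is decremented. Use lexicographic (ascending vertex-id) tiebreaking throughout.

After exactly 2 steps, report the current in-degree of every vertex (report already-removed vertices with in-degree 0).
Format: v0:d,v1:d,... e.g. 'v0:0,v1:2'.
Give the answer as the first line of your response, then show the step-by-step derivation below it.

v0:2,v1:0,v2:0,v3:1,v4:0,v5:3,v6:1,v7:0,v8:0

step 1: output 1; order=[1]; indeg=(2,0,0,1,0,3,1,1,0)
step 2: output 2; order=[1,2]; indeg=(2,0,0,1,0,3,1,0,0)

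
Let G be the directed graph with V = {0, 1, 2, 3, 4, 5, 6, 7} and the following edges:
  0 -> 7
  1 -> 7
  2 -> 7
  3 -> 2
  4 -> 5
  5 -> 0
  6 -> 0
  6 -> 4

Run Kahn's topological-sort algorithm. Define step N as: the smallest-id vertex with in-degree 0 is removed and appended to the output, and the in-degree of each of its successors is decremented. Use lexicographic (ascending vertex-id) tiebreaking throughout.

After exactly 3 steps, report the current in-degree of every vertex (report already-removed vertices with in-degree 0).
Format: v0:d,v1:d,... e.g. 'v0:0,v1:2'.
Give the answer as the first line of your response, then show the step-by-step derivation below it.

v0:2,v1:0,v2:0,v3:0,v4:1,v5:1,v6:0,v7:1

step 1: output 1; order=[1]; indeg=(2,0,1,0,1,1,0,2)
step 2: output 3; order=[1,3]; indeg=(2,0,0,0,1,1,0,2)
step 3: output 2; order=[1,3,2]; indeg=(2,0,0,0,1,1,0,1)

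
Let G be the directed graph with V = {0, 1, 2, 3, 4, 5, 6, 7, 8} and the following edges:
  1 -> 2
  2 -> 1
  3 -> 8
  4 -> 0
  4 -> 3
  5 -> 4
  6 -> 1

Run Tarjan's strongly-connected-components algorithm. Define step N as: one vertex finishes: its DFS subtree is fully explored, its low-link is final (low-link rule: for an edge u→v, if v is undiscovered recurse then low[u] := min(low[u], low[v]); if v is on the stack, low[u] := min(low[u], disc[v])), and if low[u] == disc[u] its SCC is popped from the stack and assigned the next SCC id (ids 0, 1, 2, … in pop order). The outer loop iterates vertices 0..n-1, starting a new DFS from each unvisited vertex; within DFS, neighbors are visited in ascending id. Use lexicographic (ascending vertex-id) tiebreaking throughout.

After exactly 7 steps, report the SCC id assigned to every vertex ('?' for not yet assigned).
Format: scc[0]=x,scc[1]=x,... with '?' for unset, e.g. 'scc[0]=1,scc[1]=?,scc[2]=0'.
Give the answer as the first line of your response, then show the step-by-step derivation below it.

scc[0]=0,scc[1]=1,scc[2]=1,scc[3]=3,scc[4]=4,scc[5]=5,scc[6]=?,scc[7]=?,scc[8]=2

step 1: low=(low[0]=0,low[1]=?,low[2]=?,low[3]=?,low[4]=?,low[5]=?,low[6]=?,low[7]=?,low[8]=?); scc=(scc[0]=0,scc[1]=?,scc[2]=?,scc[3]=?,scc[4]=?,scc[5]=?,scc[6]=?,scc[7]=?,scc[8]=?)
step 2: low=(low[0]=0,low[1]=1,low[2]=1,low[3]=?,low[4]=?,low[5]=?,low[6]=?,low[7]=?,low[8]=?); scc=(scc[0]=0,scc[1]=?,scc[2]=?,scc[3]=?,scc[4]=?,scc[5]=?,scc[6]=?,scc[7]=?,scc[8]=?)
step 3: low=(low[0]=0,low[1]=1,low[2]=1,low[3]=?,low[4]=?,low[5]=?,low[6]=?,low[7]=?,low[8]=?); scc=(scc[0]=0,scc[1]=1,scc[2]=1,scc[3]=?,scc[4]=?,scc[5]=?,scc[6]=?,scc[7]=?,scc[8]=?)
step 4: low=(low[0]=0,low[1]=1,low[2]=1,low[3]=3,low[4]=?,low[5]=?,low[6]=?,low[7]=?,low[8]=4); scc=(scc[0]=0,scc[1]=1,scc[2]=1,scc[3]=?,scc[4]=?,scc[5]=?,scc[6]=?,scc[7]=?,scc[8]=2)
step 5: low=(low[0]=0,low[1]=1,low[2]=1,low[3]=3,low[4]=?,low[5]=?,low[6]=?,low[7]=?,low[8]=4); scc=(scc[0]=0,scc[1]=1,scc[2]=1,scc[3]=3,scc[4]=?,scc[5]=?,scc[6]=?,scc[7]=?,scc[8]=2)
step 6: low=(low[0]=0,low[1]=1,low[2]=1,low[3]=3,low[4]=5,low[5]=?,low[6]=?,low[7]=?,low[8]=4); scc=(scc[0]=0,scc[1]=1,scc[2]=1,scc[3]=3,scc[4]=4,scc[5]=?,scc[6]=?,scc[7]=?,scc[8]=2)
step 7: low=(low[0]=0,low[1]=1,low[2]=1,low[3]=3,low[4]=5,low[5]=6,low[6]=?,low[7]=?,low[8]=4); scc=(scc[0]=0,scc[1]=1,scc[2]=1,scc[3]=3,scc[4]=4,scc[5]=5,scc[6]=?,scc[7]=?,scc[8]=2)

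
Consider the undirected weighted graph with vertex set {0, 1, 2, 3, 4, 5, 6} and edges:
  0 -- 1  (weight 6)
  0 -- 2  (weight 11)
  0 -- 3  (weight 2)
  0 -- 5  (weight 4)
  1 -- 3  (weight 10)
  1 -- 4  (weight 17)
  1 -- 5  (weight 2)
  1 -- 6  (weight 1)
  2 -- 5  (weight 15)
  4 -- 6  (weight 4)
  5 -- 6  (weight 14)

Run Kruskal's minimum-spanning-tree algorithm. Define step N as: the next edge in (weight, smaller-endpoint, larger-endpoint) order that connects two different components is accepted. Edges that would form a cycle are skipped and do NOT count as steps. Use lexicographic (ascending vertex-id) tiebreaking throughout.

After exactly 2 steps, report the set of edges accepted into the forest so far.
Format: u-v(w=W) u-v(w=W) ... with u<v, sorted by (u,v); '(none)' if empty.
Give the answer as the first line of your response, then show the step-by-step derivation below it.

0-3(w=2) 1-6(w=1)

step 1: add edge 1-6 (w=1); MST = {1-6(w=1)}
step 2: add edge 0-3 (w=2); MST = {0-3(w=2) 1-6(w=1)}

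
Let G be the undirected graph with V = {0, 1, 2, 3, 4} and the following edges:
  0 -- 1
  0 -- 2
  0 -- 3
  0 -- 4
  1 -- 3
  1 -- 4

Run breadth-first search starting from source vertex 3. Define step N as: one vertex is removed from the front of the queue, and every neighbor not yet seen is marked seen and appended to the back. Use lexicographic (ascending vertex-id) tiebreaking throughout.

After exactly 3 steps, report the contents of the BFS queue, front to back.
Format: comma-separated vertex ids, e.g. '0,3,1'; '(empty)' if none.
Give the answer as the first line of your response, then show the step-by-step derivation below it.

2,4

step 1: dequeue 3; queue=[0,1]; order=3
step 2: dequeue 0; queue=[1,2,4]; order=3,0
step 3: dequeue 1; queue=[2,4]; order=3,0,1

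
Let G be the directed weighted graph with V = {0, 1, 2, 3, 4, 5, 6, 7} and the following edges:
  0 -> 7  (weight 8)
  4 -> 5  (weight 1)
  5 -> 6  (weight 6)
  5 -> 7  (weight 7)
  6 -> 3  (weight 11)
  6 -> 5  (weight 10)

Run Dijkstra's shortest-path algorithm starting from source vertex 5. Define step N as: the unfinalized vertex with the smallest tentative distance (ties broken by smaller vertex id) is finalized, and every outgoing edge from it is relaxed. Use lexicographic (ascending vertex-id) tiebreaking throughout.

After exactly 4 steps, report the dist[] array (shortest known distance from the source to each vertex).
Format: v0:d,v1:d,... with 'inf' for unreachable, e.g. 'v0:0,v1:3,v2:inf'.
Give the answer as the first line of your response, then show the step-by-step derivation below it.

v0:inf,v1:inf,v2:inf,v3:17,v4:inf,v5:0,v6:6,v7:7

step 1: dist = v0:inf,v1:inf,v2:inf,v3:inf,v4:inf,v5:0,v6:6,v7:7
step 2: dist = v0:inf,v1:inf,v2:inf,v3:17,v4:inf,v5:0,v6:6,v7:7
step 3: dist = v0:inf,v1:inf,v2:inf,v3:17,v4:inf,v5:0,v6:6,v7:7
step 4: dist = v0:inf,v1:inf,v2:inf,v3:17,v4:inf,v5:0,v6:6,v7:7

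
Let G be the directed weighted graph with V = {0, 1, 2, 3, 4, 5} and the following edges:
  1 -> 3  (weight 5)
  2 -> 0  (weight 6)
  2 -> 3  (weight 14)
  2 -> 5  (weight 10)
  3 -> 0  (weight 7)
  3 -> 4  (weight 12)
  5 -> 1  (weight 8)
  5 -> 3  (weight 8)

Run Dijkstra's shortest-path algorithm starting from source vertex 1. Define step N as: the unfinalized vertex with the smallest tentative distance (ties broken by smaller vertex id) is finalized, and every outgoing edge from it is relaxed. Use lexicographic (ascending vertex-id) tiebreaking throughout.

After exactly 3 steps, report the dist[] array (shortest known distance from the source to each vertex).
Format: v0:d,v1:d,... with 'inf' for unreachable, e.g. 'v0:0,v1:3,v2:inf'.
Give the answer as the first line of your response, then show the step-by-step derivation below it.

v0:12,v1:0,v2:inf,v3:5,v4:17,v5:inf

step 1: dist = v0:inf,v1:0,v2:inf,v3:5,v4:inf,v5:inf
step 2: dist = v0:12,v1:0,v2:inf,v3:5,v4:17,v5:inf
step 3: dist = v0:12,v1:0,v2:inf,v3:5,v4:17,v5:inf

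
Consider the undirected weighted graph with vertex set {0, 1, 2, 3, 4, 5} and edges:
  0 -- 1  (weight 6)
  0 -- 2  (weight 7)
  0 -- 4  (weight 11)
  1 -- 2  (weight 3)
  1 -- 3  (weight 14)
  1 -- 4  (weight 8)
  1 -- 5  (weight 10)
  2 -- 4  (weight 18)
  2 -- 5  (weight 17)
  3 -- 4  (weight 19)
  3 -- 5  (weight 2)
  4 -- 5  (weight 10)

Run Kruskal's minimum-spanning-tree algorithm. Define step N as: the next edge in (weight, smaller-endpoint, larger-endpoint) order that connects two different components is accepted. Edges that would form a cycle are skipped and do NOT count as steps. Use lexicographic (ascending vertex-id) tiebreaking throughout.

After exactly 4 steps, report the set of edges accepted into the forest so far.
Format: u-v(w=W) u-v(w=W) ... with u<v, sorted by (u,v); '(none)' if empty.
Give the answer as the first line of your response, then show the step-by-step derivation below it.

0-1(w=6) 1-2(w=3) 1-4(w=8) 3-5(w=2)

step 1: add edge 3-5 (w=2); MST = {3-5(w=2)}
step 2: add edge 1-2 (w=3); MST = {1-2(w=3) 3-5(w=2)}
step 3: add edge 0-1 (w=6); MST = {0-1(w=6) 1-2(w=3) 3-5(w=2)}
step 4: add edge 1-4 (w=8); MST = {0-1(w=6) 1-2(w=3) 1-4(w=8) 3-5(w=2)}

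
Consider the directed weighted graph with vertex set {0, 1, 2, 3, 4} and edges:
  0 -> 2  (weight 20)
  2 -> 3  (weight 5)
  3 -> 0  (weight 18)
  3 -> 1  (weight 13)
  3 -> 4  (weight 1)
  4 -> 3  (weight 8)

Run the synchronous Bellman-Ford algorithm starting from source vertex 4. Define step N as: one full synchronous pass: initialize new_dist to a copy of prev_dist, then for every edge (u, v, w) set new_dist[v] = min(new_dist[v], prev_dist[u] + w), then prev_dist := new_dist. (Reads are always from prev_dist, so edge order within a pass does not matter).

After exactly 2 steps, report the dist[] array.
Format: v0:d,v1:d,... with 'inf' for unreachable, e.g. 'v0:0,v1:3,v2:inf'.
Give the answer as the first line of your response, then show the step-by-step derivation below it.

v0:26,v1:21,v2:inf,v3:8,v4:0

step 1: dist = v0:inf,v1:inf,v2:inf,v3:8,v4:0
step 2: dist = v0:26,v1:21,v2:inf,v3:8,v4:0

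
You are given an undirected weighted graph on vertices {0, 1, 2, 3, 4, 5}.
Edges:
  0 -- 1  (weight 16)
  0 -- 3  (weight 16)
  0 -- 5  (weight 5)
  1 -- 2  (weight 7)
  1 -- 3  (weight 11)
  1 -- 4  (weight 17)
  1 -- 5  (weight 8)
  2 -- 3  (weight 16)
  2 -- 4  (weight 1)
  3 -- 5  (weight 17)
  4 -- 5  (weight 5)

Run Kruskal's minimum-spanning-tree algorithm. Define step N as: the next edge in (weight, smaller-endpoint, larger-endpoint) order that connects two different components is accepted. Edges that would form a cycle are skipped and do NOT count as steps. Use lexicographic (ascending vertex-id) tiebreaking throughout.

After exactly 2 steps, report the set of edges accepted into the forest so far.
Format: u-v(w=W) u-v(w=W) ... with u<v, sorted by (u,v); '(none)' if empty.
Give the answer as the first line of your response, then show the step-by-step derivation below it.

0-5(w=5) 2-4(w=1)

step 1: add edge 2-4 (w=1); MST = {2-4(w=1)}
step 2: add edge 0-5 (w=5); MST = {0-5(w=5) 2-4(w=1)}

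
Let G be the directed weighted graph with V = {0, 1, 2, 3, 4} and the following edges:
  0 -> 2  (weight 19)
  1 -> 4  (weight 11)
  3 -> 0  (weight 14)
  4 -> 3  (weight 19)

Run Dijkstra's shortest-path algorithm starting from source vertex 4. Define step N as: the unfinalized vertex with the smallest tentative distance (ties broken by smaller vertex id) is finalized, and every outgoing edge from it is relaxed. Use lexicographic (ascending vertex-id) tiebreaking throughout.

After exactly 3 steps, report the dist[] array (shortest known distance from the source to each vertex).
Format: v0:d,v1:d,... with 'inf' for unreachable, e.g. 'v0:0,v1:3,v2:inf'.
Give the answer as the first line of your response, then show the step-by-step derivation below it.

v0:33,v1:inf,v2:52,v3:19,v4:0

step 1: dist = v0:inf,v1:inf,v2:inf,v3:19,v4:0
step 2: dist = v0:33,v1:inf,v2:inf,v3:19,v4:0
step 3: dist = v0:33,v1:inf,v2:52,v3:19,v4:0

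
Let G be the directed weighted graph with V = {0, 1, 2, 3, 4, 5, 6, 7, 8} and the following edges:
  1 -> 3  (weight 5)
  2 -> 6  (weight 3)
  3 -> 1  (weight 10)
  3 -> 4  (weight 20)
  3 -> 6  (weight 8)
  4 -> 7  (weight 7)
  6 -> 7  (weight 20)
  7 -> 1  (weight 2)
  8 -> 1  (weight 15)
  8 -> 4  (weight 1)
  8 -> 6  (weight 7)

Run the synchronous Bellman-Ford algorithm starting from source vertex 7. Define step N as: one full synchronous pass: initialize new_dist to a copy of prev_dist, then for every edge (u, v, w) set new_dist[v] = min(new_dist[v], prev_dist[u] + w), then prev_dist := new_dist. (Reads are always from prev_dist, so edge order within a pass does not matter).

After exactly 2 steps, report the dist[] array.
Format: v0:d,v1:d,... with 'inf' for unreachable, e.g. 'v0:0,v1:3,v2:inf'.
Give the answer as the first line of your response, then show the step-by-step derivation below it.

v0:inf,v1:2,v2:inf,v3:7,v4:inf,v5:inf,v6:inf,v7:0,v8:inf

step 1: dist = v0:inf,v1:2,v2:inf,v3:inf,v4:inf,v5:inf,v6:inf,v7:0,v8:inf
step 2: dist = v0:inf,v1:2,v2:inf,v3:7,v4:inf,v5:inf,v6:inf,v7:0,v8:inf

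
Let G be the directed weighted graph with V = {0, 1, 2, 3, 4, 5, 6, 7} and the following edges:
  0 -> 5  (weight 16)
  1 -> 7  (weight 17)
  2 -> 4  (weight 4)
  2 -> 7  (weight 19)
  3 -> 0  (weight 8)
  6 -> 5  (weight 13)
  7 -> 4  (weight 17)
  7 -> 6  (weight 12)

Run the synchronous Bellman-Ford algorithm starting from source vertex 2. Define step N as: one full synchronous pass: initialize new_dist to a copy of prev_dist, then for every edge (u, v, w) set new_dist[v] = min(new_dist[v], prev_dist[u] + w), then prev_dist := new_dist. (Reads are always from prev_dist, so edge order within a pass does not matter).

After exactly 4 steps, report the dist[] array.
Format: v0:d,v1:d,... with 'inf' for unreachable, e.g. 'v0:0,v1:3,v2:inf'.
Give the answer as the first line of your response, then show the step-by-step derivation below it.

v0:inf,v1:inf,v2:0,v3:inf,v4:4,v5:44,v6:31,v7:19

step 1: dist = v0:inf,v1:inf,v2:0,v3:inf,v4:4,v5:inf,v6:inf,v7:19
step 2: dist = v0:inf,v1:inf,v2:0,v3:inf,v4:4,v5:inf,v6:31,v7:19
step 3: dist = v0:inf,v1:inf,v2:0,v3:inf,v4:4,v5:44,v6:31,v7:19
step 4: dist = v0:inf,v1:inf,v2:0,v3:inf,v4:4,v5:44,v6:31,v7:19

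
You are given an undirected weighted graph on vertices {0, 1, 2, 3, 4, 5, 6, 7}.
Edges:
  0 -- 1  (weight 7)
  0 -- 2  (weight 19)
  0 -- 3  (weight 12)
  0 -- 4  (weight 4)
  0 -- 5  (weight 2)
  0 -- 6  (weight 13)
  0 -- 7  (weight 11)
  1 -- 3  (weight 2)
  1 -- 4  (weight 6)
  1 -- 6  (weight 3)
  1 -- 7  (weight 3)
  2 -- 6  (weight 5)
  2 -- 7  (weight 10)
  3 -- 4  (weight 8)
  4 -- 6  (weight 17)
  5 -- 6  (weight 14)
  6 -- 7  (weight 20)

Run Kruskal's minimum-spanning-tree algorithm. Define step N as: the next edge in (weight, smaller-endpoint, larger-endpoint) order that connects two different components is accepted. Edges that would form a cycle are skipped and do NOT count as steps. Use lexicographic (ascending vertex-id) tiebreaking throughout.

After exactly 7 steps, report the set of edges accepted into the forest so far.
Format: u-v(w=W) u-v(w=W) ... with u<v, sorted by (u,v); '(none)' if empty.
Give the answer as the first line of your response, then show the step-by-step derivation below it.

0-4(w=4) 0-5(w=2) 1-3(w=2) 1-4(w=6) 1-6(w=3) 1-7(w=3) 2-6(w=5)

step 1: add edge 0-5 (w=2); MST = {0-5(w=2)}
step 2: add edge 1-3 (w=2); MST = {0-5(w=2) 1-3(w=2)}
step 3: add edge 1-6 (w=3); MST = {0-5(w=2) 1-3(w=2) 1-6(w=3)}
step 4: add edge 1-7 (w=3); MST = {0-5(w=2) 1-3(w=2) 1-6(w=3) 1-7(w=3)}
step 5: add edge 0-4 (w=4); MST = {0-4(w=4) 0-5(w=2) 1-3(w=2) 1-6(w=3) 1-7(w=3)}
step 6: add edge 2-6 (w=5); MST = {0-4(w=4) 0-5(w=2) 1-3(w=2) 1-6(w=3) 1-7(w=3) 2-6(w=5)}
step 7: add edge 1-4 (w=6); MST = {0-4(w=4) 0-5(w=2) 1-3(w=2) 1-4(w=6) 1-6(w=3) 1-7(w=3) 2-6(w=5)}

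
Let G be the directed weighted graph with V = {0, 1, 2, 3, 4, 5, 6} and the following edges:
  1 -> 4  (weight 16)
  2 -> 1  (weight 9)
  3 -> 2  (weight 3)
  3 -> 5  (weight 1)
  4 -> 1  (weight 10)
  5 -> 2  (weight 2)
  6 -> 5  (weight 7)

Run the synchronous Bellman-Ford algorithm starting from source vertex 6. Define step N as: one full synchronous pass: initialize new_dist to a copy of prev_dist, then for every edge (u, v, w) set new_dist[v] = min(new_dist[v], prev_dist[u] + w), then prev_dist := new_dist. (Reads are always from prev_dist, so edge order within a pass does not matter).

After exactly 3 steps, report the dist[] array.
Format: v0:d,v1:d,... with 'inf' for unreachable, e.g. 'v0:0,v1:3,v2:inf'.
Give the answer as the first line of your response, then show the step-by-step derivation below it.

v0:inf,v1:18,v2:9,v3:inf,v4:inf,v5:7,v6:0

step 1: dist = v0:inf,v1:inf,v2:inf,v3:inf,v4:inf,v5:7,v6:0
step 2: dist = v0:inf,v1:inf,v2:9,v3:inf,v4:inf,v5:7,v6:0
step 3: dist = v0:inf,v1:18,v2:9,v3:inf,v4:inf,v5:7,v6:0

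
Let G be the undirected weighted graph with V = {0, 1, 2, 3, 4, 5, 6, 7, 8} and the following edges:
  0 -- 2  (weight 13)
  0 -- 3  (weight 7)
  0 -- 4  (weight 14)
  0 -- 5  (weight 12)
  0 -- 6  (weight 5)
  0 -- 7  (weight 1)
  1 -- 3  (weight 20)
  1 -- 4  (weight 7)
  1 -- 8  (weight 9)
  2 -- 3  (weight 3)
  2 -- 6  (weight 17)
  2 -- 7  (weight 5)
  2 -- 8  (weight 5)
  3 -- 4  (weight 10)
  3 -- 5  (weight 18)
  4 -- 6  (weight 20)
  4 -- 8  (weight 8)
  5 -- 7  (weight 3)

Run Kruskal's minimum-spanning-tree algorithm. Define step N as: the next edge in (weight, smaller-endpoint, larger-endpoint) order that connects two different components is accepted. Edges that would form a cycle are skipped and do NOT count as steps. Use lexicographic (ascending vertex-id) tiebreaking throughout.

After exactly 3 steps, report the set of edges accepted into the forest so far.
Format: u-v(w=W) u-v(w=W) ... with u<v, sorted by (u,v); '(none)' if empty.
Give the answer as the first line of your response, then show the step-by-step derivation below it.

0-7(w=1) 2-3(w=3) 5-7(w=3)

step 1: add edge 0-7 (w=1); MST = {0-7(w=1)}
step 2: add edge 2-3 (w=3); MST = {0-7(w=1) 2-3(w=3)}
step 3: add edge 5-7 (w=3); MST = {0-7(w=1) 2-3(w=3) 5-7(w=3)}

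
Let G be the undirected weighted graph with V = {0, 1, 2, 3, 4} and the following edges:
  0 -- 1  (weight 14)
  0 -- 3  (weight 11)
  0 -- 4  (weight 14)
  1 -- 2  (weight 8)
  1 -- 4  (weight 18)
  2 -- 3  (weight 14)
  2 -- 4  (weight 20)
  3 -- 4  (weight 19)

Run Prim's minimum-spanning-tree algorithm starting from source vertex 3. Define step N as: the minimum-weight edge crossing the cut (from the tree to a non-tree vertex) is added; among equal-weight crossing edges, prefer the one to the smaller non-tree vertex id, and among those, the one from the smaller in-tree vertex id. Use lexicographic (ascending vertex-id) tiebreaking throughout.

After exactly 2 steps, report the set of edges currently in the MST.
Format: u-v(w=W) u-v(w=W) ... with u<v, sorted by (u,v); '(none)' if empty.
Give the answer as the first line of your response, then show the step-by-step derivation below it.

0-1(w=14) 0-3(w=11)

step 1: add edge 0-3 (w=11); MST = {0-3(w=11)}
step 2: add edge 0-1 (w=14); MST = {0-1(w=14) 0-3(w=11)}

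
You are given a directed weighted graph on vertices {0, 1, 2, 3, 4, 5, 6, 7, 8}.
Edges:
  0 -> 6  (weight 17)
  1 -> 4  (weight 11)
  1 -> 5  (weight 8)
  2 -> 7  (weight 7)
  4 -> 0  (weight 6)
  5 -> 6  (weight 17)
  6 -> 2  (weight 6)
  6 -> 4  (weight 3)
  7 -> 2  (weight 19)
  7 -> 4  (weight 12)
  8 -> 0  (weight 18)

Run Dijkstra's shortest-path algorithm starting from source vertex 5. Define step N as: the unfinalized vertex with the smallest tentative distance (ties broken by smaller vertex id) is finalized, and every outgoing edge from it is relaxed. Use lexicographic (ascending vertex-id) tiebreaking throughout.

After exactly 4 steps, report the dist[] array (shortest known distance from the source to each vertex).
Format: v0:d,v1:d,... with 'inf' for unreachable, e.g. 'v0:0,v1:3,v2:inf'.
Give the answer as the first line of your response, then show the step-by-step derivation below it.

v0:26,v1:inf,v2:23,v3:inf,v4:20,v5:0,v6:17,v7:30,v8:inf

step 1: dist = v0:inf,v1:inf,v2:inf,v3:inf,v4:inf,v5:0,v6:17,v7:inf,v8:inf
step 2: dist = v0:inf,v1:inf,v2:23,v3:inf,v4:20,v5:0,v6:17,v7:inf,v8:inf
step 3: dist = v0:26,v1:inf,v2:23,v3:inf,v4:20,v5:0,v6:17,v7:inf,v8:inf
step 4: dist = v0:26,v1:inf,v2:23,v3:inf,v4:20,v5:0,v6:17,v7:30,v8:inf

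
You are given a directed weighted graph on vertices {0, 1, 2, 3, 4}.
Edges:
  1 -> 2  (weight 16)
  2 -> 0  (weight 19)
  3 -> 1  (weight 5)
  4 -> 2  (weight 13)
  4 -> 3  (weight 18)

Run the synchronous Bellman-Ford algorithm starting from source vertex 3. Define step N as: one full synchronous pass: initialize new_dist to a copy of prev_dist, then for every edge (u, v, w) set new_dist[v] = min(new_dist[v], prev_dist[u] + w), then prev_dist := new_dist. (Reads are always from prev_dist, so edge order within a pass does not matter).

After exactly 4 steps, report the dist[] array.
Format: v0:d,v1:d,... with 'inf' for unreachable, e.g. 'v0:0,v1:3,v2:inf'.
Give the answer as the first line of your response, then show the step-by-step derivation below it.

v0:40,v1:5,v2:21,v3:0,v4:inf

step 1: dist = v0:inf,v1:5,v2:inf,v3:0,v4:inf
step 2: dist = v0:inf,v1:5,v2:21,v3:0,v4:inf
step 3: dist = v0:40,v1:5,v2:21,v3:0,v4:inf
step 4: dist = v0:40,v1:5,v2:21,v3:0,v4:inf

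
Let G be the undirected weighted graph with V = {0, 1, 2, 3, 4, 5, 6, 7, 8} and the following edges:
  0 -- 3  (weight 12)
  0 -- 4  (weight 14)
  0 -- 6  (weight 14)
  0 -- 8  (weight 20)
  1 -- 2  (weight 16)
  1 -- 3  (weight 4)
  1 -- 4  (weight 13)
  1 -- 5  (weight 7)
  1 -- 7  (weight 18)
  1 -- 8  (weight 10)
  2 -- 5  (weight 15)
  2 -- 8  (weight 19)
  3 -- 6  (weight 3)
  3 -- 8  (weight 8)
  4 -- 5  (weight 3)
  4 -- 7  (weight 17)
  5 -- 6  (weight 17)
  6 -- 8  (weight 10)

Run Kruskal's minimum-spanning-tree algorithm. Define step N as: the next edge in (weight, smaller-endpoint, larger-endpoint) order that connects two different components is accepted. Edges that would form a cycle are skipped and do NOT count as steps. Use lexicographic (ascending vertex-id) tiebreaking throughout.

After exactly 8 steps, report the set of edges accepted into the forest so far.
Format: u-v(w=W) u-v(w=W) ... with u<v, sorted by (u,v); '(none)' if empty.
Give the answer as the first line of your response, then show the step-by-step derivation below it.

0-3(w=12) 1-3(w=4) 1-5(w=7) 2-5(w=15) 3-6(w=3) 3-8(w=8) 4-5(w=3) 4-7(w=17)

step 1: add edge 3-6 (w=3); MST = {3-6(w=3)}
step 2: add edge 4-5 (w=3); MST = {3-6(w=3) 4-5(w=3)}
step 3: add edge 1-3 (w=4); MST = {1-3(w=4) 3-6(w=3) 4-5(w=3)}
step 4: add edge 1-5 (w=7); MST = {1-3(w=4) 1-5(w=7) 3-6(w=3) 4-5(w=3)}
step 5: add edge 3-8 (w=8); MST = {1-3(w=4) 1-5(w=7) 3-6(w=3) 3-8(w=8) 4-5(w=3)}
step 6: add edge 0-3 (w=12); MST = {0-3(w=12) 1-3(w=4) 1-5(w=7) 3-6(w=3) 3-8(w=8) 4-5(w=3)}
step 7: add edge 2-5 (w=15); MST = {0-3(w=12) 1-3(w=4) 1-5(w=7) 2-5(w=15) 3-6(w=3) 3-8(w=8) 4-5(w=3)}
step 8: add edge 4-7 (w=17); MST = {0-3(w=12) 1-3(w=4) 1-5(w=7) 2-5(w=15) 3-6(w=3) 3-8(w=8) 4-5(w=3) 4-7(w=17)}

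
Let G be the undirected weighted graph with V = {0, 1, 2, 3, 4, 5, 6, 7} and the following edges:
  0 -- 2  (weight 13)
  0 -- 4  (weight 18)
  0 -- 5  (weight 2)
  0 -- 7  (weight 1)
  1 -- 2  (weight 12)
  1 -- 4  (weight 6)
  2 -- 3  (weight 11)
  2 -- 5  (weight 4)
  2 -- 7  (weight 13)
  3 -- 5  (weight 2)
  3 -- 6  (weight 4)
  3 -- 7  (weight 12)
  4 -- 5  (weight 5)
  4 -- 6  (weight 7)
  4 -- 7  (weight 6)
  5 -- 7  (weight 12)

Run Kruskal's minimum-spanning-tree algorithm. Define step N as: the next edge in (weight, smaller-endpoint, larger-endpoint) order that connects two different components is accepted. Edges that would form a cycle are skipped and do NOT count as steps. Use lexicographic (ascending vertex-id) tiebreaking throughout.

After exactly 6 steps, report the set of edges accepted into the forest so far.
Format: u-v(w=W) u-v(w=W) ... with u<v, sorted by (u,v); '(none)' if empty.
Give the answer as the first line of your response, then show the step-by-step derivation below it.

0-5(w=2) 0-7(w=1) 2-5(w=4) 3-5(w=2) 3-6(w=4) 4-5(w=5)

step 1: add edge 0-7 (w=1); MST = {0-7(w=1)}
step 2: add edge 0-5 (w=2); MST = {0-5(w=2) 0-7(w=1)}
step 3: add edge 3-5 (w=2); MST = {0-5(w=2) 0-7(w=1) 3-5(w=2)}
step 4: add edge 2-5 (w=4); MST = {0-5(w=2) 0-7(w=1) 2-5(w=4) 3-5(w=2)}
step 5: add edge 3-6 (w=4); MST = {0-5(w=2) 0-7(w=1) 2-5(w=4) 3-5(w=2) 3-6(w=4)}
step 6: add edge 4-5 (w=5); MST = {0-5(w=2) 0-7(w=1) 2-5(w=4) 3-5(w=2) 3-6(w=4) 4-5(w=5)}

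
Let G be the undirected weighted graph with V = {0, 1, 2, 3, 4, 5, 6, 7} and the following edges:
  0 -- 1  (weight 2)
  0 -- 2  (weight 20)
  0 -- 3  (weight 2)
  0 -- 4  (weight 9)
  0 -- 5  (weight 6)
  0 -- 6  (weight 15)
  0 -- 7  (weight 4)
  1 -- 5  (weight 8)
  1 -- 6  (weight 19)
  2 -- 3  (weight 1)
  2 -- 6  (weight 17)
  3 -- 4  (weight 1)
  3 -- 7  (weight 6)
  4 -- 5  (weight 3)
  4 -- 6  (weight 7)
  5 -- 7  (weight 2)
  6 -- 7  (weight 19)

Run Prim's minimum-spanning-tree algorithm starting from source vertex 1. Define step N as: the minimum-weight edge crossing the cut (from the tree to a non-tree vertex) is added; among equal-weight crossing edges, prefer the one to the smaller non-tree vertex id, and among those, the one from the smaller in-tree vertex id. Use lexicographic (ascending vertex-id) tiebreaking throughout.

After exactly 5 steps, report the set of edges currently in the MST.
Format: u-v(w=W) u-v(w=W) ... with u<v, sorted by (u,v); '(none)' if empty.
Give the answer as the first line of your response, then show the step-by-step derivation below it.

0-1(w=2) 0-3(w=2) 2-3(w=1) 3-4(w=1) 4-5(w=3)

step 1: add edge 0-1 (w=2); MST = {0-1(w=2)}
step 2: add edge 0-3 (w=2); MST = {0-1(w=2) 0-3(w=2)}
step 3: add edge 2-3 (w=1); MST = {0-1(w=2) 0-3(w=2) 2-3(w=1)}
step 4: add edge 3-4 (w=1); MST = {0-1(w=2) 0-3(w=2) 2-3(w=1) 3-4(w=1)}
step 5: add edge 4-5 (w=3); MST = {0-1(w=2) 0-3(w=2) 2-3(w=1) 3-4(w=1) 4-5(w=3)}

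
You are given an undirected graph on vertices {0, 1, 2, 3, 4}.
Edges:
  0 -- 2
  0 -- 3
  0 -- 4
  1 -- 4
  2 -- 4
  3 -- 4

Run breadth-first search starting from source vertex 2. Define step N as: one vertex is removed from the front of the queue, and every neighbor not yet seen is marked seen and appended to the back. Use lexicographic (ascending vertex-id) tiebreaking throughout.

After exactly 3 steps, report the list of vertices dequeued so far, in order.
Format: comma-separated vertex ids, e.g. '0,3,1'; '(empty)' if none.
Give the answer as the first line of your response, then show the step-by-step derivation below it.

2,0,4

step 1: dequeue 2; queue=[0,4]; order=2
step 2: dequeue 0; queue=[4,3]; order=2,0
step 3: dequeue 4; queue=[3,1]; order=2,0,4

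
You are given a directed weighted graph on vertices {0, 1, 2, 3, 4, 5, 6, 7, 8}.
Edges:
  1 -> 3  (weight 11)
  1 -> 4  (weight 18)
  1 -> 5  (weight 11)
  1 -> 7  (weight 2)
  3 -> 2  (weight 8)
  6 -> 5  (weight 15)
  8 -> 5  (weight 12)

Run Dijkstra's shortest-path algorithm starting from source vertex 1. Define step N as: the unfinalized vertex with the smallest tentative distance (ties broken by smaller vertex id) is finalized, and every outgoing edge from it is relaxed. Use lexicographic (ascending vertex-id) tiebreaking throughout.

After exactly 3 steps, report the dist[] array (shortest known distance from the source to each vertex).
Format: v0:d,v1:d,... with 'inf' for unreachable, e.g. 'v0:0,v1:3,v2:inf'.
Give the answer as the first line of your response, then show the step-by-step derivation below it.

v0:inf,v1:0,v2:19,v3:11,v4:18,v5:11,v6:inf,v7:2,v8:inf

step 1: dist = v0:inf,v1:0,v2:inf,v3:11,v4:18,v5:11,v6:inf,v7:2,v8:inf
step 2: dist = v0:inf,v1:0,v2:inf,v3:11,v4:18,v5:11,v6:inf,v7:2,v8:inf
step 3: dist = v0:inf,v1:0,v2:19,v3:11,v4:18,v5:11,v6:inf,v7:2,v8:inf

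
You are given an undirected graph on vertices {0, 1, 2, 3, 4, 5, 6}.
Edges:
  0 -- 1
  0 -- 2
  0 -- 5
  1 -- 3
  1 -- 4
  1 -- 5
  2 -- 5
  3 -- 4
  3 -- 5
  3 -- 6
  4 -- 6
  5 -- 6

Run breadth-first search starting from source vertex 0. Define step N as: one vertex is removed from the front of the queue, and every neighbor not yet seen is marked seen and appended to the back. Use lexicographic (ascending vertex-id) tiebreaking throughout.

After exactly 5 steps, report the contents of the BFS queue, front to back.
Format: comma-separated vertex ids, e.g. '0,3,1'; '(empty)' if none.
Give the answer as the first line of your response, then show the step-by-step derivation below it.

4,6

step 1: dequeue 0; queue=[1,2,5]; order=0
step 2: dequeue 1; queue=[2,5,3,4]; order=0,1
step 3: dequeue 2; queue=[5,3,4]; order=0,1,2
step 4: dequeue 5; queue=[3,4,6]; order=0,1,2,5
step 5: dequeue 3; queue=[4,6]; order=0,1,2,5,3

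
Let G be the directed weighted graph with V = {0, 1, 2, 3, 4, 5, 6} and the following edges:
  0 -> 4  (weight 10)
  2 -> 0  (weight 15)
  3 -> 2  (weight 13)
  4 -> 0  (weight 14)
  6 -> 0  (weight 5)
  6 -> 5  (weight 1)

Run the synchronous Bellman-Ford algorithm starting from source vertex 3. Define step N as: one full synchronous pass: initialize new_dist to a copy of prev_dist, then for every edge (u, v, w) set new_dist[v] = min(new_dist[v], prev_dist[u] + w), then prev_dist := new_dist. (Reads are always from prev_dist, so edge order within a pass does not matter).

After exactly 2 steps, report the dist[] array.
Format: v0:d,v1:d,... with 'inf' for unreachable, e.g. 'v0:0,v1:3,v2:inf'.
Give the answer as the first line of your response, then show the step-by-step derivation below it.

v0:28,v1:inf,v2:13,v3:0,v4:inf,v5:inf,v6:inf

step 1: dist = v0:inf,v1:inf,v2:13,v3:0,v4:inf,v5:inf,v6:inf
step 2: dist = v0:28,v1:inf,v2:13,v3:0,v4:inf,v5:inf,v6:inf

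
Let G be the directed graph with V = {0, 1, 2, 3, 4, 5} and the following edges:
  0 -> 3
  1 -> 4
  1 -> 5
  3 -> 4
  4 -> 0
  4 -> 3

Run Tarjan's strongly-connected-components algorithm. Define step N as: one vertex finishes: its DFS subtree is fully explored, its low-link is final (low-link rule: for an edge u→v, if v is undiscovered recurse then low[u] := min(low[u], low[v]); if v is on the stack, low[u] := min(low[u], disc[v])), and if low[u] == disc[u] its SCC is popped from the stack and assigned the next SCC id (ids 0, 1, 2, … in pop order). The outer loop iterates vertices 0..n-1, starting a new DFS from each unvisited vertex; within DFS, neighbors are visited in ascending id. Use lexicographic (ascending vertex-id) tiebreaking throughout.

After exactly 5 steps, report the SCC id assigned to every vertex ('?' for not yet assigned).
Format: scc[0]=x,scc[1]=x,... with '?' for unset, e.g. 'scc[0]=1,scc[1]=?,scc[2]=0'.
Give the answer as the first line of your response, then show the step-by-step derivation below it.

scc[0]=0,scc[1]=2,scc[2]=?,scc[3]=0,scc[4]=0,scc[5]=1

step 1: low=(low[0]=0,low[1]=?,low[2]=?,low[3]=1,low[4]=0,low[5]=?); scc=(scc[0]=?,scc[1]=?,scc[2]=?,scc[3]=?,scc[4]=?,scc[5]=?)
step 2: low=(low[0]=0,low[1]=?,low[2]=?,low[3]=0,low[4]=0,low[5]=?); scc=(scc[0]=?,scc[1]=?,scc[2]=?,scc[3]=?,scc[4]=?,scc[5]=?)
step 3: low=(low[0]=0,low[1]=?,low[2]=?,low[3]=0,low[4]=0,low[5]=?); scc=(scc[0]=0,scc[1]=?,scc[2]=?,scc[3]=0,scc[4]=0,scc[5]=?)
step 4: low=(low[0]=0,low[1]=3,low[2]=?,low[3]=0,low[4]=0,low[5]=4); scc=(scc[0]=0,scc[1]=?,scc[2]=?,scc[3]=0,scc[4]=0,scc[5]=1)
step 5: low=(low[0]=0,low[1]=3,low[2]=?,low[3]=0,low[4]=0,low[5]=4); scc=(scc[0]=0,scc[1]=2,scc[2]=?,scc[3]=0,scc[4]=0,scc[5]=1)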